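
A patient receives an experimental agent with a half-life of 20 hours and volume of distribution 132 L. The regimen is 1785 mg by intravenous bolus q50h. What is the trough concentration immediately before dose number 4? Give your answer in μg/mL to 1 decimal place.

2.9 μg/mL

f = (1/2)^(τ/t½) = (1/2)^(50/20) ≈ 0.1768.
C₀ = D/Vd = 1785/132 ≈ 13.523 μg/mL.
Before the 4th dose, 3 doses have been given. Superposition: Cmin = C₀·(f + f² + … + f^3).
≈ 13.523 × (0.1768 + 0.0313 + 0.0055) ≈ 13.523 × 0.2136 ≈ 2.889 μg/mL.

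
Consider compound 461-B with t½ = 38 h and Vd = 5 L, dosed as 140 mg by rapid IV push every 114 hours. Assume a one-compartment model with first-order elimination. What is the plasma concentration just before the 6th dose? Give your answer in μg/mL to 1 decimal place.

f = (1/2)^(τ/t½) = (1/2)^(114/38) ≈ 0.1250.
C₀ = D/Vd = 140/5 ≈ 28.000 μg/mL.
Before the 6th dose, 5 doses have been given. Superposition: Cmin = C₀·(f + f² + … + f^5).
≈ 28.000 × (0.1250 + 0.0156 + 0.0020 + 0.0002 + 0.0000) ≈ 28.000 × 0.1428 ≈ 3.998 μg/mL.

4.0 μg/mL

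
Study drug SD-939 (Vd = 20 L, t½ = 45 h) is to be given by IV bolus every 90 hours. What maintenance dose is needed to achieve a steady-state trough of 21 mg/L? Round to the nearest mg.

1260 mg

τ/t½ = 90/45 ≈ 2, so f = (1/2)^(90/45) ≈ 0.250000.
Cmin,ss = (D/Vd)·f/(1−f), so D = Cmin,ss·Vd·(1−f)/f.
D = 21 × 20 × (1−f)/f ≈ 21 × 20 × 3.00000 ≈ 1260.00 mg.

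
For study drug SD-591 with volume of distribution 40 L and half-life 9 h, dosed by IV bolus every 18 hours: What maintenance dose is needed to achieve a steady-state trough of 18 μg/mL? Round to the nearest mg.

2160 mg

τ/t½ = 18/9 ≈ 2, so f = (1/2)^(18/9) ≈ 0.250000.
Cmin,ss = (D/Vd)·f/(1−f), so D = Cmin,ss·Vd·(1−f)/f.
D = 18 × 40 × (1−f)/f ≈ 18 × 40 × 3.00000 ≈ 2160.00 mg.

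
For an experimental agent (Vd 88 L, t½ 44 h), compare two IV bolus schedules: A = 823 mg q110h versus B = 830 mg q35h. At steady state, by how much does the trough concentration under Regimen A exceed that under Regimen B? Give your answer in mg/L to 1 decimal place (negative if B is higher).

-10.8 mg/L

Regimen A: f = (1/2)^(110/44) ≈ 0.1768; Cmin,ss = (823/88)·f/(1−f) ≈ 2.009 mg/L.
Regimen B: f = (1/2)^(35/44) ≈ 0.5762; Cmin,ss = (830/88)·f/(1−f) ≈ 12.824 mg/L.
Difference ≈ 2.009 − 12.824 ≈ -10.815 mg/L.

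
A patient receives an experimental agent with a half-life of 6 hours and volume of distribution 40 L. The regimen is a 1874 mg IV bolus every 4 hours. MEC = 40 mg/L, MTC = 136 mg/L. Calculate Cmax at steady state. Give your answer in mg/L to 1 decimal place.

126.6 mg/L

τ/t½ = 4/6 ≈ 0.66667, so fraction remaining f = (1/2)^(4/6) ≈ 0.6300.
At steady state, accumulation factor R = 1/(1 − e^(−kτ)) ≈ 2.7027.
Single-dose peak C₀ = D/Vd = 1874/40 ≈ 46.850 mg/L.
Steady-state peak Cmax,ss = C₀·R ≈ 46.850 × 2.7027 ≈ 126.621 mg/L.
Peak 126.6 mg/L vs MTC 136 mg/L: below toxic threshold.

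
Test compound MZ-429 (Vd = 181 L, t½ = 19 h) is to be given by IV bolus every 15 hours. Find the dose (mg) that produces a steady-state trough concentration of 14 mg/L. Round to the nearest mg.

1846 mg

τ/t½ = 15/19 ≈ 0.78947, so f = (1/2)^(15/19) ≈ 0.578555.
Cmin,ss = (D/Vd)·f/(1−f), so D = Cmin,ss·Vd·(1−f)/f.
D = 14 × 181 × (1−f)/f ≈ 14 × 181 × 0.72844 ≈ 1845.87 mg.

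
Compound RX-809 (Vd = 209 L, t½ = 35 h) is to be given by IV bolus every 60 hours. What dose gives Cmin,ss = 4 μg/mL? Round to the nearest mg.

1907 mg

τ/t½ = 60/35 ≈ 1.7143, so f = (1/2)^(60/35) ≈ 0.304753.
Cmin,ss = (D/Vd)·f/(1−f), so D = Cmin,ss·Vd·(1−f)/f.
D = 4 × 209 × (1−f)/f ≈ 4 × 209 × 2.28135 ≈ 1907.21 mg.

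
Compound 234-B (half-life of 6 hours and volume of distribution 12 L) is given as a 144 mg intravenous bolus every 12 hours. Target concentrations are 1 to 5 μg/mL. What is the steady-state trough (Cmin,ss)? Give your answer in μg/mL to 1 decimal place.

4.0 μg/mL

τ = 12 h = 2 half-lives, so f = (1/2)^2 = 0.25.
At steady state, R = 1/(1 − 0.25) = 4/3.
Single-dose peak C₀ = D/Vd = 144/12 = 12 μg/mL.
Steady-state peak Cmax,ss = C₀·R = 12 × 4/3 ≈ 16.000 μg/mL.
Steady-state trough Cmin,ss = Cmax,ss·f ≈ 16.000 × 0.25 ≈ 4.000 μg/mL.
Trough 4.0 μg/mL vs MEC 1 μg/mL: adequate.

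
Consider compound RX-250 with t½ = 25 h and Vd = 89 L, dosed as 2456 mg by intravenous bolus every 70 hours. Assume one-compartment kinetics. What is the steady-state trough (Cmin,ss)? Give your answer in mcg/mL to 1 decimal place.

4.6 mcg/mL

τ/t½ = 70/25 ≈ 2.8, so fraction remaining f = (1/2)^(70/25) ≈ 0.1436.
Accumulation ratio R = 1/(1 − f) ≈ 1/0.8564 ≈ 1.1677.
Single-dose peak C₀ = D/Vd = 2456/89 ≈ 27.596 mcg/mL.
Steady-state peak Cmax,ss = C₀·R ≈ 27.596 × 1.1677 ≈ 32.224 mcg/mL.
One interval later, Cmin,ss = Cmax,ss·e^(−kτ) ≈ 32.224 × 0.1436 ≈ 4.627 mcg/mL.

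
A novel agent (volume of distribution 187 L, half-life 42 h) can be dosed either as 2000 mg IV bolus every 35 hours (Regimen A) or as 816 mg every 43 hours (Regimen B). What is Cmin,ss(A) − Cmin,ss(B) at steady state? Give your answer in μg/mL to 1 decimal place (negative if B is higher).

Regimen A: f = (1/2)^(35/42) ≈ 0.5612; Cmin,ss = (2000/187)·f/(1−f) ≈ 13.679 μg/mL.
Regimen B: f = (1/2)^(43/42) ≈ 0.4918; Cmin,ss = (816/187)·f/(1−f) ≈ 4.223 μg/mL.
Difference ≈ 13.679 − 4.223 ≈ 9.456 μg/mL.

9.5 μg/mL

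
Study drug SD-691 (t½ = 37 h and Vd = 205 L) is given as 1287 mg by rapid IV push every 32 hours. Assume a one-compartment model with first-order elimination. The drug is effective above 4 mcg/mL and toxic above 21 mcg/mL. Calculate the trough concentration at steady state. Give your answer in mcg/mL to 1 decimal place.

7.6 mcg/mL

τ/t½ = 32/37 ≈ 0.86486, so fraction remaining f = (1/2)^(32/37) ≈ 0.5491.
At steady state, accumulation factor R = 1/(1 − e^(−kτ)) ≈ 2.2178.
Single-dose peak C₀ = D/Vd = 1287/205 ≈ 6.278 mcg/mL.
Cmax,ss = C₀/(1 − f) ≈ 6.278/0.4509 ≈ 13.923 mcg/mL.
Steady-state trough Cmin,ss = Cmax,ss·f ≈ 13.923 × 0.5491 ≈ 7.645 mcg/mL.
Trough 7.6 mcg/mL vs MEC 4 mcg/mL: adequate.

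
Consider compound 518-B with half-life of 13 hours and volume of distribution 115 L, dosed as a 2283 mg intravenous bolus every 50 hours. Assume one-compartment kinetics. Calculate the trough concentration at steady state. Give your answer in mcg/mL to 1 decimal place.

1.5 mcg/mL

τ/t½ = 50/13 ≈ 3.8462, so fraction remaining f = (1/2)^(50/13) ≈ 0.0695.
Each bolus raises the concentration by D/Vd = 2283/115 ≈ 19.852 mcg/mL.
Steady-state trough Cmin,ss = C₀·f/(1−f) ≈ 19.852 × 0.0695/0.9305 ≈ 1.483 mcg/mL.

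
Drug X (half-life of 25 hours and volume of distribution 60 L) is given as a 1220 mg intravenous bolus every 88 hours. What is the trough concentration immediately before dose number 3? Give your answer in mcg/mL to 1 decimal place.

f = (1/2)^(τ/t½) = (1/2)^(88/25) ≈ 0.0872.
C₀ = D/Vd = 1220/60 ≈ 20.333 mcg/mL.
Before the 3rd dose, 2 doses have been given. Superposition: Cmin = C₀·(f + f²).
≈ 20.333 × (0.0872 + 0.0076) ≈ 20.333 × 0.0948 ≈ 1.928 mcg/mL.

1.9 mcg/mL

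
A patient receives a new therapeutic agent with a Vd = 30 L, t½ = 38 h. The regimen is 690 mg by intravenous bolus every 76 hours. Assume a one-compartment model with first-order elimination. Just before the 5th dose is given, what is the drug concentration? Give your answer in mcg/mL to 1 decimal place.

7.6 mcg/mL

f = (1/2)^(τ/t½) = (1/2)^(76/38) ≈ 0.2500.
C₀ = D/Vd = 690/30 ≈ 23.000 mcg/mL.
Before the 5th dose, 4 doses have been given. Superposition: Cmin = C₀·(f + f² + … + f^4).
≈ 23.000 × (0.2500 + 0.0625 + 0.0156 + 0.0039) ≈ 23.000 × 0.3320 ≈ 7.636 mcg/mL.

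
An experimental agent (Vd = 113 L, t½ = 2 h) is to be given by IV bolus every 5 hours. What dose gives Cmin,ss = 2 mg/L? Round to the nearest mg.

1052 mg

τ/t½ = 5/2 ≈ 2.5, so f = (1/2)^(5/2) ≈ 0.176777.
Cmin,ss = (D/Vd)·f/(1−f), so D = Cmin,ss·Vd·(1−f)/f.
D = 2 × 113 × (1−f)/f ≈ 2 × 113 × 4.65684 ≈ 1052.45 mg.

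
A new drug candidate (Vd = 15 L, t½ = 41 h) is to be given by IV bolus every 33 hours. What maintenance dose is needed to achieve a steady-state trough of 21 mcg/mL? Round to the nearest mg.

τ/t½ = 33/41 ≈ 0.80488, so f = (1/2)^(33/41) ≈ 0.572410.
Cmin,ss = (D/Vd)·f/(1−f), so D = Cmin,ss·Vd·(1−f)/f.
D = 21 × 15 × (1−f)/f ≈ 21 × 15 × 0.74700 ≈ 235.31 mg.

235 mg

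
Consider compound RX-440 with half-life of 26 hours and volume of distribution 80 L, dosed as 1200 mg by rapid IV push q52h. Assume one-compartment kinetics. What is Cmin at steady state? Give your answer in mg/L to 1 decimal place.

5.0 mg/L

τ = 52 h = 2 half-lives, so f = (1/2)^2 = 0.25.
At steady state, R = 1/(1 − 0.25) = 4/3.
Single-dose peak C₀ = D/Vd = 1200/80 = 15 mg/L.
Steady-state peak Cmax,ss = C₀·R = 15 × 4/3 ≈ 20.000 mg/L.
Steady-state trough Cmin,ss = Cmax,ss·f ≈ 20.000 × 0.25 ≈ 5.000 mg/L.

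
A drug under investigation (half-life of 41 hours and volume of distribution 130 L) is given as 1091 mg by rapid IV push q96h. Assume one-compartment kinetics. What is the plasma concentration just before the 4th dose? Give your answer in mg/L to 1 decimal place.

2.0 mg/L

f = (1/2)^(τ/t½) = (1/2)^(96/41) ≈ 0.1973.
C₀ = D/Vd = 1091/130 ≈ 8.392 mg/L.
Before the 4th dose, 3 doses have been given. Superposition: Cmin = C₀·(f + f² + … + f^3).
≈ 8.392 × (0.1973 + 0.0389 + 0.0077) ≈ 8.392 × 0.2439 ≈ 2.047 mg/L.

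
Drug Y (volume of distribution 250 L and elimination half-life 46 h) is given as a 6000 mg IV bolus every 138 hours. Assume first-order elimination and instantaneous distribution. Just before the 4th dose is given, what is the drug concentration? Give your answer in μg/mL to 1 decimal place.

f = (1/2)^(τ/t½) = (1/2)^(138/46) ≈ 0.1250.
C₀ = D/Vd = 6000/250 ≈ 24.000 μg/mL.
Before the 4th dose, 3 doses have been given. Superposition: Cmin = C₀·(f + f² + … + f^3).
≈ 24.000 × (0.1250 + 0.0156 + 0.0020) ≈ 24.000 × 0.1426 ≈ 3.422 μg/mL.

3.4 μg/mL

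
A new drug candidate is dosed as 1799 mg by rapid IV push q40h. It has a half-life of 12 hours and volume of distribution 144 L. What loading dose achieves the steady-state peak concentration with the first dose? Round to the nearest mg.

f = (1/2)^(40/12) ≈ 0.099213; accumulation ratio R = 1/(1−f) ≈ 1.11014.
Loading dose to hit Cmax,ss on first dose: D_load = D_maint·R ≈ 1799 × 1.11014 ≈ 1997.14 mg.

1997 mg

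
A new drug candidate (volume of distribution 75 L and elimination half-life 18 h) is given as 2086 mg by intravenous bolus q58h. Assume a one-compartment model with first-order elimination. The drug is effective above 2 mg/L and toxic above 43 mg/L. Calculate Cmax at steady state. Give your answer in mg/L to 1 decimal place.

31.2 mg/L

τ/t½ = 58/18 ≈ 3.2222, so fraction remaining f = (1/2)^(58/18) ≈ 0.1072.
At steady state, accumulation factor R = 1/(1 − e^(−kτ)) ≈ 1.1201.
Each bolus raises the concentration by D/Vd = 2086/75 ≈ 27.813 mg/L.
Steady-state peak Cmax,ss = C₀·R ≈ 27.813 × 1.1201 ≈ 31.153 mg/L.
Peak 31.2 mg/L vs MTC 43 mg/L: below toxic threshold.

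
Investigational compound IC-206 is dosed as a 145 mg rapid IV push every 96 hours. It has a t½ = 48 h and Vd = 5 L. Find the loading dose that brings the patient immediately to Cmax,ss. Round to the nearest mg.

f = (1/2)^(96/48) ≈ 0.250000; accumulation ratio R = 1/(1−f) ≈ 1.33333.
Loading dose to hit Cmax,ss on first dose: D_load = D_maint·R ≈ 145 × 1.33333 ≈ 193.33 mg.

193 mg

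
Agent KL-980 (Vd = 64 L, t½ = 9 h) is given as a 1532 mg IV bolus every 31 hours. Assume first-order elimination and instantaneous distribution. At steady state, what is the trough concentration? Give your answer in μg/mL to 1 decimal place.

2.4 μg/mL

Over one 31-h interval, 31/9 ≈ 3.4444 half-lives elapse, leaving f ≈ 0.0919 of each dose.
Accumulation ratio R = 1/(1 − f) ≈ 1/0.9081 ≈ 1.1012.
Each bolus raises the concentration by D/Vd = 1532/64 ≈ 23.938 μg/mL.
Cmax,ss = C₀/(1 − f) ≈ 23.938/0.9081 ≈ 26.361 μg/mL.
Steady-state trough Cmin,ss = Cmax,ss·f ≈ 26.361 × 0.0919 ≈ 2.423 μg/mL.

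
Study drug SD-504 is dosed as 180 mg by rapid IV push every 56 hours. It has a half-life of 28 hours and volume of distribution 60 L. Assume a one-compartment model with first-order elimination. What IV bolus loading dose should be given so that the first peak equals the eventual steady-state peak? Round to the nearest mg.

f = (1/2)^(56/28) ≈ 0.250000; accumulation ratio R = 1/(1−f) ≈ 1.33333.
Loading dose to hit Cmax,ss on first dose: D_load = D_maint·R ≈ 180 × 1.33333 ≈ 240.00 mg.

240 mg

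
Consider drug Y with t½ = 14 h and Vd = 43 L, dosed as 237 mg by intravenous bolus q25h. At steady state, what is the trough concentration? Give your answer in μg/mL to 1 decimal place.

2.3 μg/mL

Over one 25-h interval, 25/14 ≈ 1.7857 half-lives elapse, leaving f ≈ 0.2900 of each dose.
Accumulation ratio R = 1/(1 − f) ≈ 1/0.7100 ≈ 1.4085.
Single-dose peak C₀ = D/Vd = 237/43 ≈ 5.512 μg/mL.
Cmax,ss = C₀/(1 − f) ≈ 5.512/0.7100 ≈ 7.763 μg/mL.
Steady-state trough Cmin,ss = Cmax,ss·f ≈ 7.763 × 0.2900 ≈ 2.251 μg/mL.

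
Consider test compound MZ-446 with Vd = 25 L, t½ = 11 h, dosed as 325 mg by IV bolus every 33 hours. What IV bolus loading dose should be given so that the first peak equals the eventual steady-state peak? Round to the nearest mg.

f = (1/2)^(33/11) ≈ 0.125000; accumulation ratio R = 1/(1−f) ≈ 1.14286.
Loading dose to hit Cmax,ss on first dose: D_load = D_maint·R ≈ 325 × 1.14286 ≈ 371.43 mg.

371 mg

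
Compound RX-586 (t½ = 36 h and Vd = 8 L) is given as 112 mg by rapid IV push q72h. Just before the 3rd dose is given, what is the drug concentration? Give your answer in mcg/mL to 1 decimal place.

f = (1/2)^(τ/t½) = (1/2)^(72/36) ≈ 0.2500.
C₀ = D/Vd = 112/8 ≈ 14.000 mcg/mL.
Before the 3rd dose, 2 doses have been given. Superposition: Cmin = C₀·(f + f²).
≈ 14.000 × (0.2500 + 0.0625) ≈ 14.000 × 0.3125 ≈ 4.375 mcg/mL.

4.4 mcg/mL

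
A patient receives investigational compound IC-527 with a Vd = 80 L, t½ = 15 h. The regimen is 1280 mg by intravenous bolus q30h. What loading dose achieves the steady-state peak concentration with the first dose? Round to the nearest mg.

f = (1/2)^(30/15) ≈ 0.250000; accumulation ratio R = 1/(1−f) ≈ 1.33333.
Loading dose to hit Cmax,ss on first dose: D_load = D_maint·R ≈ 1280 × 1.33333 ≈ 1706.66 mg.

1707 mg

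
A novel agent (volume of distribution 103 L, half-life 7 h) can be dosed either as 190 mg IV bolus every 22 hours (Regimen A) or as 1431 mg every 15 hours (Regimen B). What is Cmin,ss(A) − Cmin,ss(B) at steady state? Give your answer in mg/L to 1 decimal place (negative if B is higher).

-3.8 mg/L

Regimen A: f = (1/2)^(22/7) ≈ 0.1132; Cmin,ss = (190/103)·f/(1−f) ≈ 0.235 mg/L.
Regimen B: f = (1/2)^(15/7) ≈ 0.2264; Cmin,ss = (1431/103)·f/(1−f) ≈ 4.066 mg/L.
Difference ≈ 0.235 − 4.066 ≈ -3.831 mg/L.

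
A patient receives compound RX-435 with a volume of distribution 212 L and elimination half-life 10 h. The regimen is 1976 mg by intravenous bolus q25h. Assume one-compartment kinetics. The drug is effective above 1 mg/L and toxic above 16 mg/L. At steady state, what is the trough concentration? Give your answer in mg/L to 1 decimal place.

k = ln2/t½ = ln2/10 ≈ 0.069315 h⁻¹; fraction remaining f = e^(−kτ) = e^(−0.069315×25) ≈ 0.1768.
Accumulation ratio R = 1/(1 − f) ≈ 1/0.8232 ≈ 1.2148.
Single-dose peak C₀ = D/Vd = 1976/212 ≈ 9.321 mg/L.
Cmax,ss = C₀/(1 − f) ≈ 9.321/0.8232 ≈ 11.323 mg/L.
Steady-state trough Cmin,ss = Cmax,ss·f ≈ 11.323 × 0.1768 ≈ 2.002 mg/L.
Trough 2.0 mg/L vs MEC 1 mg/L: adequate.

2.0 mg/L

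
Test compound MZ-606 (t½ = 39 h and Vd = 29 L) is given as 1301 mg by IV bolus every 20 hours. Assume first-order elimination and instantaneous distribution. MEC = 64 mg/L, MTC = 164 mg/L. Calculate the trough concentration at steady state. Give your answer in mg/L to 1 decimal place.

105.1 mg/L

τ/t½ = 20/39 ≈ 0.51282, so fraction remaining f = (1/2)^(20/39) ≈ 0.7009.
Accumulation ratio R = 1/(1 − f) ≈ 1/0.2991 ≈ 3.3434.
Each bolus raises the concentration by D/Vd = 1301/29 ≈ 44.862 mg/L.
Cmax,ss = C₀/(1 − f) ≈ 44.862/0.2991 ≈ 149.990 mg/L.
Steady-state trough Cmin,ss = Cmax,ss·f ≈ 149.990 × 0.7009 ≈ 105.128 mg/L.
Trough 105.1 mg/L vs MEC 64 mg/L: adequate.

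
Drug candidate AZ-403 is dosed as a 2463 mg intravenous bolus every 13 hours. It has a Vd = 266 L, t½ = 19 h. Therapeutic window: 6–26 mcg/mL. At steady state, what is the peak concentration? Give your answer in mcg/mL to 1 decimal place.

24.5 mcg/mL

k = ln2/t½ = ln2/19 ≈ 0.036481 h⁻¹; fraction remaining f = e^(−kτ) = e^(−0.036481×13) ≈ 0.6223.
At steady state, accumulation factor R = 1/(1 − e^(−kτ)) ≈ 2.6476.
Each bolus raises the concentration by D/Vd = 2463/266 ≈ 9.259 mcg/mL.
Steady-state peak Cmax,ss = C₀·R ≈ 9.259 × 2.6476 ≈ 24.514 mcg/mL.
Peak 24.5 mcg/mL vs MTC 26 mcg/mL: below toxic threshold.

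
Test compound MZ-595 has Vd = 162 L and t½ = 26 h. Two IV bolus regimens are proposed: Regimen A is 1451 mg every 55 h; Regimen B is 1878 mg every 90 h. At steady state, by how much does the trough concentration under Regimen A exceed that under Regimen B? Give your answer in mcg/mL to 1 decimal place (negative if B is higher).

1.5 mcg/mL

Regimen A: f = (1/2)^(55/26) ≈ 0.2308; Cmin,ss = (1451/162)·f/(1−f) ≈ 2.688 mcg/mL.
Regimen B: f = (1/2)^(90/26) ≈ 0.0908; Cmin,ss = (1878/162)·f/(1−f) ≈ 1.158 mcg/mL.
Difference ≈ 2.688 − 1.158 ≈ 1.530 mcg/mL.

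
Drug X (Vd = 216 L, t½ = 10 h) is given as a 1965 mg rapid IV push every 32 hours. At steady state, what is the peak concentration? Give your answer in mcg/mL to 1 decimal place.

Over one 32-h interval, 32/10 ≈ 3.2 half-lives elapse, leaving f ≈ 0.1088 of each dose.
Accumulation ratio R = 1/(1 − f) ≈ 1/0.8912 ≈ 1.1221.
Single-dose peak C₀ = D/Vd = 1965/216 ≈ 9.097 mcg/mL.
Steady-state peak Cmax,ss = C₀·R ≈ 9.097 × 1.1221 ≈ 10.208 mcg/mL.

10.2 mcg/mL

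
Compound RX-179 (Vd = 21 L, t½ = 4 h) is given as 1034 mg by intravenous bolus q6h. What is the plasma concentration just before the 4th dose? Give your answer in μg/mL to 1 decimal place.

f = (1/2)^(τ/t½) = (1/2)^(6/4) ≈ 0.3536.
C₀ = D/Vd = 1034/21 ≈ 49.238 μg/mL.
Before the 4th dose, 3 doses have been given. Superposition: Cmin = C₀·(f + f² + … + f^3).
≈ 49.238 × (0.3536 + 0.1250 + 0.0442) ≈ 49.238 × 0.5228 ≈ 25.742 μg/mL.

25.7 μg/mL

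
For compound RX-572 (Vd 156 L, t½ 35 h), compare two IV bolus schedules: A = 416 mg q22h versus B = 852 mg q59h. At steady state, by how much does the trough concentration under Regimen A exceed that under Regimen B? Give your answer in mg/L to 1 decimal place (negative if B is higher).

Regimen A: f = (1/2)^(22/35) ≈ 0.6468; Cmin,ss = (416/156)·f/(1−f) ≈ 4.883 mg/L.
Regimen B: f = (1/2)^(59/35) ≈ 0.3108; Cmin,ss = (852/156)·f/(1−f) ≈ 2.463 mg/L.
Difference ≈ 4.883 − 2.463 ≈ 2.420 mg/L.

2.4 mg/L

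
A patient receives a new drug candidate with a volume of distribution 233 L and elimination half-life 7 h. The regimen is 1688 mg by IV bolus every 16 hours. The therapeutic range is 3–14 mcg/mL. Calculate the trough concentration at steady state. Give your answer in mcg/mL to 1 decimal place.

k = ln2/t½ = ln2/7 ≈ 0.099021 h⁻¹; fraction remaining f = e^(−kτ) = e^(−0.099021×16) ≈ 0.2051.
Accumulation ratio R = 1/(1 − f) ≈ 1/0.7949 ≈ 1.2580.
Each bolus raises the concentration by D/Vd = 1688/233 ≈ 7.245 mcg/mL.
Steady-state peak Cmax,ss = C₀·R ≈ 7.245 × 1.2580 ≈ 9.114 mcg/mL.
One interval later, Cmin,ss = Cmax,ss·e^(−kτ) ≈ 9.114 × 0.2051 ≈ 1.869 mcg/mL.
Trough 1.9 mcg/mL vs MEC 3 mcg/mL: subtherapeutic.

1.9 mcg/mL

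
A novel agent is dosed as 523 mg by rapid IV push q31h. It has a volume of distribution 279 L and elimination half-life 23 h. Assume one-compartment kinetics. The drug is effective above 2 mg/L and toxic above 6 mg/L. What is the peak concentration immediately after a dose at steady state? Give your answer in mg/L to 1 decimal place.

3.1 mg/L

k = ln2/t½ = ln2/23 ≈ 0.030137 h⁻¹; fraction remaining f = e^(−kτ) = e^(−0.030137×31) ≈ 0.3929.
Accumulation ratio R = 1/(1 − f) ≈ 1/0.6071 ≈ 1.6472.
Each bolus raises the concentration by D/Vd = 523/279 ≈ 1.875 mg/L.
Steady-state peak Cmax,ss = C₀·R ≈ 1.875 × 1.6472 ≈ 3.088 mg/L.
Peak 3.1 mg/L vs MTC 6 mg/L: below toxic threshold.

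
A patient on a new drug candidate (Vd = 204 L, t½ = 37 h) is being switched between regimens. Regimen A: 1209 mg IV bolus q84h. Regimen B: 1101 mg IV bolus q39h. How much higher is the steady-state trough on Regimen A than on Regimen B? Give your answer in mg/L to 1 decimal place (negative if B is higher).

-3.5 mg/L

Regimen A: f = (1/2)^(84/37) ≈ 0.2073; Cmin,ss = (1209/204)·f/(1−f) ≈ 1.550 mg/L.
Regimen B: f = (1/2)^(39/37) ≈ 0.4816; Cmin,ss = (1101/204)·f/(1−f) ≈ 5.014 mg/L.
Difference ≈ 1.550 − 5.014 ≈ -3.464 mg/L.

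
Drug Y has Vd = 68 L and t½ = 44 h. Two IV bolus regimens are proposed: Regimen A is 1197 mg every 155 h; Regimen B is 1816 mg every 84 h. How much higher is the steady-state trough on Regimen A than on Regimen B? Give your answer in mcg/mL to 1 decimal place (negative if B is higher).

Regimen A: f = (1/2)^(155/44) ≈ 0.0870; Cmin,ss = (1197/68)·f/(1−f) ≈ 1.677 mcg/mL.
Regimen B: f = (1/2)^(84/44) ≈ 0.2663; Cmin,ss = (1816/68)·f/(1−f) ≈ 9.693 mcg/mL.
Difference ≈ 1.677 − 9.693 ≈ -8.016 mcg/mL.

-8.0 mcg/mL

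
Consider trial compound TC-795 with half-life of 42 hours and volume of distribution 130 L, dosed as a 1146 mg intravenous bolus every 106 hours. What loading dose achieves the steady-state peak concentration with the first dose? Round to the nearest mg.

f = (1/2)^(106/42) ≈ 0.173883; accumulation ratio R = 1/(1−f) ≈ 1.21048.
Loading dose to hit Cmax,ss on first dose: D_load = D_maint·R ≈ 1146 × 1.21048 ≈ 1387.21 mg.

1387 mg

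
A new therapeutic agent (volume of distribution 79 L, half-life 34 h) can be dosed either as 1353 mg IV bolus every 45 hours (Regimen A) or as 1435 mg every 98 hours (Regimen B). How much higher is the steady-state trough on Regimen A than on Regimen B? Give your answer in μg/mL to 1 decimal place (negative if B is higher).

8.5 μg/mL

Regimen A: f = (1/2)^(45/34) ≈ 0.3996; Cmin,ss = (1353/79)·f/(1−f) ≈ 11.399 μg/mL.
Regimen B: f = (1/2)^(98/34) ≈ 0.1356; Cmin,ss = (1435/79)·f/(1−f) ≈ 2.850 μg/mL.
Difference ≈ 11.399 − 2.850 ≈ 8.549 μg/mL.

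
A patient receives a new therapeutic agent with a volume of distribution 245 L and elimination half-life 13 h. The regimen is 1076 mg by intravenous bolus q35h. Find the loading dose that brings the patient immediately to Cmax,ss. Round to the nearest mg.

1273 mg

f = (1/2)^(35/13) ≈ 0.154716; accumulation ratio R = 1/(1−f) ≈ 1.18303.
Loading dose to hit Cmax,ss on first dose: D_load = D_maint·R ≈ 1076 × 1.18303 ≈ 1272.94 mg.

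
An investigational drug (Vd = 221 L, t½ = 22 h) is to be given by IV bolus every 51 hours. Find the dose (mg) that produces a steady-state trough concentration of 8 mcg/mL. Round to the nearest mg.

τ/t½ = 51/22 ≈ 2.3182, so f = (1/2)^(51/22) ≈ 0.200520.
Cmin,ss = (D/Vd)·f/(1−f), so D = Cmin,ss·Vd·(1−f)/f.
D = 8 × 221 × (1−f)/f ≈ 8 × 221 × 3.98703 ≈ 7049.07 mg.

7049 mg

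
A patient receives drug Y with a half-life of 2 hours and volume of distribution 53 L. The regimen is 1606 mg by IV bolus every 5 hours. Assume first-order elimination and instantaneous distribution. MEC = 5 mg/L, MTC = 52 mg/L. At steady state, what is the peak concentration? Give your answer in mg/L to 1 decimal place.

36.8 mg/L

τ/t½ = 5/2 ≈ 2.5, so fraction remaining f = (1/2)^(5/2) ≈ 0.1768.
At steady state, accumulation factor R = 1/(1 − e^(−kτ)) ≈ 1.2148.
Single-dose peak C₀ = D/Vd = 1606/53 ≈ 30.302 mg/L.
Cmax,ss = C₀/(1 − f) ≈ 30.302/0.8232 ≈ 36.810 mg/L.
Peak 36.8 mg/L vs MTC 52 mg/L: below toxic threshold.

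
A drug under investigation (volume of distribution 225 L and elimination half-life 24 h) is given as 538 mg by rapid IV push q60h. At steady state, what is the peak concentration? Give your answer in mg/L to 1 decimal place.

2.9 mg/L

τ/t½ = 60/24 ≈ 2.5, so fraction remaining f = (1/2)^(60/24) ≈ 0.1768.
At steady state, accumulation factor R = 1/(1 − e^(−kτ)) ≈ 1.2148.
Each bolus raises the concentration by D/Vd = 538/225 ≈ 2.391 mg/L.
Steady-state peak Cmax,ss = C₀·R ≈ 2.391 × 1.2148 ≈ 2.905 mg/L.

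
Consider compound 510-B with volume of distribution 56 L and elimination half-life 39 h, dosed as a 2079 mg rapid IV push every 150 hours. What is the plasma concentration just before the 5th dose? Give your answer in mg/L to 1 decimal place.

2.8 mg/L

f = (1/2)^(τ/t½) = (1/2)^(150/39) ≈ 0.0695.
C₀ = D/Vd = 2079/56 ≈ 37.125 mg/L.
Before the 5th dose, 4 doses have been given. Superposition: Cmin = C₀·(f + f² + … + f^4).
≈ 37.125 × (0.0695 + 0.0048 + 0.0003 + 0.0000) ≈ 37.125 × 0.0746 ≈ 2.770 mg/L.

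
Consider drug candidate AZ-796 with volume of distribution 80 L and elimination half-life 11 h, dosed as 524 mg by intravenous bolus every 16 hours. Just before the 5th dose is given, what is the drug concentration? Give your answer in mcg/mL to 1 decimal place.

3.7 mcg/mL

f = (1/2)^(τ/t½) = (1/2)^(16/11) ≈ 0.3649.
C₀ = D/Vd = 524/80 ≈ 6.550 mcg/mL.
Before the 5th dose, 4 doses have been given. Superposition: Cmin = C₀·(f + f² + … + f^4).
≈ 6.550 × (0.3649 + 0.1332 + 0.0486 + 0.0177) ≈ 6.550 × 0.5644 ≈ 3.697 mcg/mL.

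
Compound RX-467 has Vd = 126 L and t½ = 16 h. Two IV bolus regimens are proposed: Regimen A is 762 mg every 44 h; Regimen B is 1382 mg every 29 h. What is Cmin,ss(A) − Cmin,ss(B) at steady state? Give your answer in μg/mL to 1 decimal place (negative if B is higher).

Regimen A: f = (1/2)^(44/16) ≈ 0.1487; Cmin,ss = (762/126)·f/(1−f) ≈ 1.056 μg/mL.
Regimen B: f = (1/2)^(29/16) ≈ 0.2847; Cmin,ss = (1382/126)·f/(1−f) ≈ 4.366 μg/mL.
Difference ≈ 1.056 − 4.366 ≈ -3.310 μg/mL.

-3.3 μg/mL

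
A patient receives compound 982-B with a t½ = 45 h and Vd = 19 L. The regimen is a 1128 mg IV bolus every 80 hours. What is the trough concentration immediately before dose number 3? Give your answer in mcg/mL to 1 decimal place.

22.4 mcg/mL

f = (1/2)^(τ/t½) = (1/2)^(80/45) ≈ 0.2916.
C₀ = D/Vd = 1128/19 ≈ 59.368 mcg/mL.
Before the 3rd dose, 2 doses have been given. Superposition: Cmin = C₀·(f + f²).
≈ 59.368 × (0.2916 + 0.0850) ≈ 59.368 × 0.3766 ≈ 22.358 mcg/mL.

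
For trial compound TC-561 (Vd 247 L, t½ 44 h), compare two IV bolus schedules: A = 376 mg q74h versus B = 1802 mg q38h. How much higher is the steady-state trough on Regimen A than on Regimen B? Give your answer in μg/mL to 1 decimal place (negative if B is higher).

Regimen A: f = (1/2)^(74/44) ≈ 0.3117; Cmin,ss = (376/247)·f/(1−f) ≈ 0.689 μg/mL.
Regimen B: f = (1/2)^(38/44) ≈ 0.5496; Cmin,ss = (1802/247)·f/(1−f) ≈ 8.902 μg/mL.
Difference ≈ 0.689 − 8.902 ≈ -8.213 μg/mL.

-8.2 μg/mL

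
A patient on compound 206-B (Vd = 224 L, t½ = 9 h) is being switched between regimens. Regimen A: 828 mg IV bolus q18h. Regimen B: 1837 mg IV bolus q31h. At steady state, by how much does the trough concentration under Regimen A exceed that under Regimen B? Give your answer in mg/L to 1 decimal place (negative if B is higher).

0.4 mg/L

Regimen A: f = (1/2)^(18/9) ≈ 0.2500; Cmin,ss = (828/224)·f/(1−f) ≈ 1.232 mg/L.
Regimen B: f = (1/2)^(31/9) ≈ 0.0919; Cmin,ss = (1837/224)·f/(1−f) ≈ 0.830 mg/L.
Difference ≈ 1.232 − 0.830 ≈ 0.402 mg/L.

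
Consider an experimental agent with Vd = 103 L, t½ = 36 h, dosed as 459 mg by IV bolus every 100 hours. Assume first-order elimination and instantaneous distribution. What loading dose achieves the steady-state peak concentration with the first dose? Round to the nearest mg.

537 mg

f = (1/2)^(100/36) ≈ 0.145816; accumulation ratio R = 1/(1−f) ≈ 1.17071.
Loading dose to hit Cmax,ss on first dose: D_load = D_maint·R ≈ 459 × 1.17071 ≈ 537.36 mg.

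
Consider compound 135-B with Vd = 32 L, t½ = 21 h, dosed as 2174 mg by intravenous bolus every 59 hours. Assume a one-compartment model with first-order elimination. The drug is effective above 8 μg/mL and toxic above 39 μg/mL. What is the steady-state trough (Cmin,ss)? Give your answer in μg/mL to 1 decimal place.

11.3 μg/mL

k = ln2/t½ = ln2/21 ≈ 0.033007 h⁻¹; fraction remaining f = e^(−kτ) = e^(−0.033007×59) ≈ 0.1426.
Accumulation ratio R = 1/(1 − f) ≈ 1/0.8574 ≈ 1.1663.
Single-dose peak C₀ = D/Vd = 2174/32 ≈ 67.938 μg/mL.
Steady-state peak Cmax,ss = C₀·R ≈ 67.938 × 1.1663 ≈ 79.236 μg/mL.
One interval later, Cmin,ss = Cmax,ss·e^(−kτ) ≈ 79.236 × 0.1426 ≈ 11.299 μg/mL.
Trough 11.3 μg/mL vs MEC 8 μg/mL: adequate.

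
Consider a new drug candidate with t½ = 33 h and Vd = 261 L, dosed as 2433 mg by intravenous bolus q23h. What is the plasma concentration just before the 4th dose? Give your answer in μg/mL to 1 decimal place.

11.5 μg/mL

f = (1/2)^(τ/t½) = (1/2)^(23/33) ≈ 0.6169.
C₀ = D/Vd = 2433/261 ≈ 9.322 μg/mL.
Before the 4th dose, 3 doses have been given. Superposition: Cmin = C₀·(f + f² + … + f^3).
≈ 9.322 × (0.6169 + 0.3806 + 0.2348) ≈ 9.322 × 1.2323 ≈ 11.488 μg/mL.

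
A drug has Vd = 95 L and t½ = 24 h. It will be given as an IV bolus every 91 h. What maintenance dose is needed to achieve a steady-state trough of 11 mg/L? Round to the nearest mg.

13427 mg

τ/t½ = 91/24 ≈ 3.7917, so f = (1/2)^(91/24) ≈ 0.072210.
Cmin,ss = (D/Vd)·f/(1−f), so D = Cmin,ss·Vd·(1−f)/f.
D = 11 × 95 × (1−f)/f ≈ 11 × 95 × 12.84850 ≈ 13426.68 mg.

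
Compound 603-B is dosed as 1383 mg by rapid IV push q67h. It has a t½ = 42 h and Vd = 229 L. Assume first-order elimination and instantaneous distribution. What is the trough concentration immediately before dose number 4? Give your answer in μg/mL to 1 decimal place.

2.9 μg/mL

f = (1/2)^(τ/t½) = (1/2)^(67/42) ≈ 0.3310.
C₀ = D/Vd = 1383/229 ≈ 6.039 μg/mL.
Before the 4th dose, 3 doses have been given. Superposition: Cmin = C₀·(f + f² + … + f^3).
≈ 6.039 × (0.3310 + 0.1096 + 0.0363) ≈ 6.039 × 0.4769 ≈ 2.880 μg/mL.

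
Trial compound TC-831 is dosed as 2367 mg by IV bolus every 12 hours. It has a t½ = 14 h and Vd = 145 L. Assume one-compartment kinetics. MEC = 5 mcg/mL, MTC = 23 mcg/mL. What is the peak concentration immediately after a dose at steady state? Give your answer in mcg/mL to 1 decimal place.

36.4 mcg/mL

k = ln2/t½ = ln2/14 ≈ 0.049511 h⁻¹; fraction remaining f = e^(−kτ) = e^(−0.049511×12) ≈ 0.5520.
At steady state, accumulation factor R = 1/(1 − e^(−kτ)) ≈ 2.2321.
Each bolus raises the concentration by D/Vd = 2367/145 ≈ 16.324 mcg/mL.
Steady-state peak Cmax,ss = C₀·R ≈ 16.324 × 2.2321 ≈ 36.437 mcg/mL.
Peak 36.4 mcg/mL vs MTC 23 mcg/mL: exceeds toxic threshold.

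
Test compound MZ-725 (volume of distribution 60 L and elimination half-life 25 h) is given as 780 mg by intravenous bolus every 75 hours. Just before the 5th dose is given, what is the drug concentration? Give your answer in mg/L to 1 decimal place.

1.9 mg/L

f = (1/2)^(τ/t½) = (1/2)^(75/25) ≈ 0.1250.
C₀ = D/Vd = 780/60 ≈ 13.000 mg/L.
Before the 5th dose, 4 doses have been given. Superposition: Cmin = C₀·(f + f² + … + f^4).
≈ 13.000 × (0.1250 + 0.0156 + 0.0020 + 0.0002) ≈ 13.000 × 0.1428 ≈ 1.856 mg/L.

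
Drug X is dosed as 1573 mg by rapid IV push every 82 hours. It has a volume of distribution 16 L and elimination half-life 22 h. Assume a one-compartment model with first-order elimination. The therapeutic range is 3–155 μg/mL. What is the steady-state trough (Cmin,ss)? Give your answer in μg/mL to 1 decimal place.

k = ln2/t½ = ln2/22 ≈ 0.031507 h⁻¹; fraction remaining f = e^(−kτ) = e^(−0.031507×82) ≈ 0.0755.
Accumulation ratio R = 1/(1 − f) ≈ 1/0.9245 ≈ 1.0817.
Each bolus raises the concentration by D/Vd = 1573/16 ≈ 98.312 μg/mL.
Cmax,ss = C₀/(1 − f) ≈ 98.312/0.9245 ≈ 106.341 μg/mL.
One interval later, Cmin,ss = Cmax,ss·e^(−kτ) ≈ 106.341 × 0.0755 ≈ 8.029 μg/mL.
Trough 8.0 μg/mL vs MEC 3 μg/mL: adequate.

8.0 μg/mL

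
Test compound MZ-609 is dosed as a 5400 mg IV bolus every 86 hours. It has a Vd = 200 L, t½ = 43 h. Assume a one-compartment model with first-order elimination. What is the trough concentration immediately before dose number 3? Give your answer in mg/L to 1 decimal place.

f = (1/2)^(τ/t½) = (1/2)^(86/43) ≈ 0.2500.
C₀ = D/Vd = 5400/200 ≈ 27.000 mg/L.
Before the 3rd dose, 2 doses have been given. Superposition: Cmin = C₀·(f + f²).
≈ 27.000 × (0.2500 + 0.0625) ≈ 27.000 × 0.3125 ≈ 8.438 mg/L.

8.4 mg/L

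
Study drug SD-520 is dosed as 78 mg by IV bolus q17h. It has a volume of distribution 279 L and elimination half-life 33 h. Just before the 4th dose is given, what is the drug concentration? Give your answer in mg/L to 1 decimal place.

f = (1/2)^(τ/t½) = (1/2)^(17/33) ≈ 0.6997.
C₀ = D/Vd = 78/279 ≈ 0.280 mg/L.
Before the 4th dose, 3 doses have been given. Superposition: Cmin = C₀·(f + f² + … + f^3).
≈ 0.280 × (0.6997 + 0.4896 + 0.3426) ≈ 0.280 × 1.5319 ≈ 0.429 mg/L.

0.4 mg/L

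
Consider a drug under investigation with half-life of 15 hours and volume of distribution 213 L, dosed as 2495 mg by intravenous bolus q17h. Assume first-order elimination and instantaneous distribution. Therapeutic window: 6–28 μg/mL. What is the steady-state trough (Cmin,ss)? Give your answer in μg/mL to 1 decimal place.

k = ln2/t½ = ln2/15 ≈ 0.046210 h⁻¹; fraction remaining f = e^(−kτ) = e^(−0.046210×17) ≈ 0.4559.
Each bolus raises the concentration by D/Vd = 2495/213 ≈ 11.714 μg/mL.
Steady-state trough Cmin,ss = C₀·f/(1−f) ≈ 11.714 × 0.4559/0.5441 ≈ 9.815 μg/mL.
Trough 9.8 μg/mL vs MEC 6 μg/mL: adequate.

9.8 μg/mL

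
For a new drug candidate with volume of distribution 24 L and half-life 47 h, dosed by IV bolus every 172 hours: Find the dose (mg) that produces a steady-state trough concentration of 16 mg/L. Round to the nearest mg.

τ/t½ = 172/47 ≈ 3.6596, so f = (1/2)^(172/47) ≈ 0.079133.
Cmin,ss = (D/Vd)·f/(1−f), so D = Cmin,ss·Vd·(1−f)/f.
D = 16 × 24 × (1−f)/f ≈ 16 × 24 × 11.63695 ≈ 4468.59 mg.

4469 mg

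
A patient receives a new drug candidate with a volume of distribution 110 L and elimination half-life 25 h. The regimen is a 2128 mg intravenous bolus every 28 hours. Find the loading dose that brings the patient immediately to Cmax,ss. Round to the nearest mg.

3941 mg

f = (1/2)^(28/25) ≈ 0.460094; accumulation ratio R = 1/(1−f) ≈ 1.85217.
Loading dose to hit Cmax,ss on first dose: D_load = D_maint·R ≈ 2128 × 1.85217 ≈ 3941.42 mg.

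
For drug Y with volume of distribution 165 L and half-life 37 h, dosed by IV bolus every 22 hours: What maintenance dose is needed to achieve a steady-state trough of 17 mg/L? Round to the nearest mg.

1431 mg

τ/t½ = 22/37 ≈ 0.59459, so f = (1/2)^(22/37) ≈ 0.662231.
Cmin,ss = (D/Vd)·f/(1−f), so D = Cmin,ss·Vd·(1−f)/f.
D = 17 × 165 × (1−f)/f ≈ 17 × 165 × 0.51005 ≈ 1430.69 mg.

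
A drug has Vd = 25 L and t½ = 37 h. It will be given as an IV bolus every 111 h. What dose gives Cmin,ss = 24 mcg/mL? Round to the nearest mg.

4200 mg

τ/t½ = 111/37 ≈ 3, so f = (1/2)^(111/37) ≈ 0.125000.
Cmin,ss = (D/Vd)·f/(1−f), so D = Cmin,ss·Vd·(1−f)/f.
D = 24 × 25 × (1−f)/f ≈ 24 × 25 × 7.00000 ≈ 4200.00 mg.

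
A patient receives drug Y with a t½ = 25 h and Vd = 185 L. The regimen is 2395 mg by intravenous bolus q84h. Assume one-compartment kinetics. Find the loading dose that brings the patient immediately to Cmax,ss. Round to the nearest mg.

f = (1/2)^(84/25) ≈ 0.097396; accumulation ratio R = 1/(1−f) ≈ 1.10791.
Loading dose to hit Cmax,ss on first dose: D_load = D_maint·R ≈ 2395 × 1.10791 ≈ 2653.44 mg.

2653 mg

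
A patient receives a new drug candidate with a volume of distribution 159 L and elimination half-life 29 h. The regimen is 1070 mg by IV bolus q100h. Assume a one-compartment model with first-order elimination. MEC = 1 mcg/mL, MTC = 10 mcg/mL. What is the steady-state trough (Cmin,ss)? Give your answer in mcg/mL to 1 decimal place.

0.7 mcg/mL

k = ln2/t½ = ln2/29 ≈ 0.023902 h⁻¹; fraction remaining f = e^(−kτ) = e^(−0.023902×100) ≈ 0.0916.
Single-dose peak C₀ = D/Vd = 1070/159 ≈ 6.730 mcg/mL.
Steady-state trough Cmin,ss = C₀·f/(1−f) ≈ 6.730 × 0.0916/0.9084 ≈ 0.679 mcg/mL.
Trough 0.7 mcg/mL vs MEC 1 mcg/mL: subtherapeutic.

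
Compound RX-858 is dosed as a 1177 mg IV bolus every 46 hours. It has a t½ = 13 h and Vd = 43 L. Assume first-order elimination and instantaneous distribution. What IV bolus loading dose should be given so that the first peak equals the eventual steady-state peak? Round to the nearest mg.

f = (1/2)^(46/13) ≈ 0.086063; accumulation ratio R = 1/(1−f) ≈ 1.09417.
Loading dose to hit Cmax,ss on first dose: D_load = D_maint·R ≈ 1177 × 1.09417 ≈ 1287.84 mg.

1288 mg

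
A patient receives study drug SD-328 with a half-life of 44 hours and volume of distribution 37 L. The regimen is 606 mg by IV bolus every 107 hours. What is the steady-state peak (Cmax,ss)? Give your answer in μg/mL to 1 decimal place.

20.1 μg/mL

k = ln2/t½ = ln2/44 ≈ 0.015753 h⁻¹; fraction remaining f = e^(−kτ) = e^(−0.015753×107) ≈ 0.1853.
Accumulation ratio R = 1/(1 − f) ≈ 1/0.8147 ≈ 1.2274.
Single-dose peak C₀ = D/Vd = 606/37 ≈ 16.378 μg/mL.
Steady-state peak Cmax,ss = C₀·R ≈ 16.378 × 1.2274 ≈ 20.102 μg/mL.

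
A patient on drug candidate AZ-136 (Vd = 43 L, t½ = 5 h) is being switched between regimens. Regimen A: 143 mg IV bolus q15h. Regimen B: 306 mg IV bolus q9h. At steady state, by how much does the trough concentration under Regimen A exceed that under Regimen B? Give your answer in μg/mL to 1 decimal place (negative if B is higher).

Regimen A: f = (1/2)^(15/5) ≈ 0.1250; Cmin,ss = (143/43)·f/(1−f) ≈ 0.475 μg/mL.
Regimen B: f = (1/2)^(9/5) ≈ 0.2872; Cmin,ss = (306/43)·f/(1−f) ≈ 2.867 μg/mL.
Difference ≈ 0.475 − 2.867 ≈ -2.392 μg/mL.

-2.4 μg/mL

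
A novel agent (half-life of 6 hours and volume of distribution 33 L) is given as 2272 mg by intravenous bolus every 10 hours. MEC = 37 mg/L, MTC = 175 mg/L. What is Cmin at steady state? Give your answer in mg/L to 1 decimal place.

k = ln2/t½ = ln2/6 ≈ 0.115525 h⁻¹; fraction remaining f = e^(−kτ) = e^(−0.115525×10) ≈ 0.3150.
Single-dose peak C₀ = D/Vd = 2272/33 ≈ 68.848 mg/L.
Steady-state trough Cmin,ss = C₀·f/(1−f) ≈ 68.848 × 0.3150/0.6850 ≈ 31.660 mg/L.
Trough 31.7 mg/L vs MEC 37 mg/L: subtherapeutic.

31.7 mg/L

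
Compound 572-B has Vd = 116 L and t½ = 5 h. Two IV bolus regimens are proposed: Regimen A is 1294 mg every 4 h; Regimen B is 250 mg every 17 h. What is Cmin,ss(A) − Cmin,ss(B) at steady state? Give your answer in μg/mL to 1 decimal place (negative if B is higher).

Regimen A: f = (1/2)^(4/5) ≈ 0.5743; Cmin,ss = (1294/116)·f/(1−f) ≈ 15.049 μg/mL.
Regimen B: f = (1/2)^(17/5) ≈ 0.0947; Cmin,ss = (250/116)·f/(1−f) ≈ 0.225 μg/mL.
Difference ≈ 15.049 − 0.225 ≈ 14.824 μg/mL.

14.8 μg/mL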